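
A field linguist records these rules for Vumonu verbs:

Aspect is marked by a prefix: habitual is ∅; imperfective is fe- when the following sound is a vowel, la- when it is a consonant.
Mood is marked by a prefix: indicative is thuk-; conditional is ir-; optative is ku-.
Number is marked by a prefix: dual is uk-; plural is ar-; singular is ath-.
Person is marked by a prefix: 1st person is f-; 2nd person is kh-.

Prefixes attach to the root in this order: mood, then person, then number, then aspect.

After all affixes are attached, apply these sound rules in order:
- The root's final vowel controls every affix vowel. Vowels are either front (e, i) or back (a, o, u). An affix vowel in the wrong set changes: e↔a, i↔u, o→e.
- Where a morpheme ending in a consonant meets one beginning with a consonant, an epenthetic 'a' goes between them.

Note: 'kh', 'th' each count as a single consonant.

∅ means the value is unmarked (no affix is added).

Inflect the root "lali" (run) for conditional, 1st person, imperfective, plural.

Attach mood conditional ir- → irlali.
Attach person 1st person f- → firlali.
Attach number plural ar- → arfirlali.
Attach aspect imperfective fe- (before vowel 'a') → fearfirlali.
Apply vowel harmony: fearfirlali → feerfirlali.
Apply epenthesis: feerfirlali → feerafiralali.

feerafiralali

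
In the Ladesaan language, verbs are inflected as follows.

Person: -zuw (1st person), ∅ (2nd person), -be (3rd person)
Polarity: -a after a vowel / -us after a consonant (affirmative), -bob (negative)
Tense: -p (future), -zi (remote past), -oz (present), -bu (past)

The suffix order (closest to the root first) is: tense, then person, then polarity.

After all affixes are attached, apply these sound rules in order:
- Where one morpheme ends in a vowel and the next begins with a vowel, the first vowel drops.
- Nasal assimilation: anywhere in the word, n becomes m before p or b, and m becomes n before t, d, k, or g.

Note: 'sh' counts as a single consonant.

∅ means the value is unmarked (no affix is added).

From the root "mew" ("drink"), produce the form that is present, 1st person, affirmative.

Attach tense present -oz → mewoz.
Attach person 1st person -zuw → mewozzuw.
Attach polarity affirmative -us (after consonant 'w') → mewozzuwus.
Vowel deletion: no change.
Nasal assimilation: no change.

mewozzuwus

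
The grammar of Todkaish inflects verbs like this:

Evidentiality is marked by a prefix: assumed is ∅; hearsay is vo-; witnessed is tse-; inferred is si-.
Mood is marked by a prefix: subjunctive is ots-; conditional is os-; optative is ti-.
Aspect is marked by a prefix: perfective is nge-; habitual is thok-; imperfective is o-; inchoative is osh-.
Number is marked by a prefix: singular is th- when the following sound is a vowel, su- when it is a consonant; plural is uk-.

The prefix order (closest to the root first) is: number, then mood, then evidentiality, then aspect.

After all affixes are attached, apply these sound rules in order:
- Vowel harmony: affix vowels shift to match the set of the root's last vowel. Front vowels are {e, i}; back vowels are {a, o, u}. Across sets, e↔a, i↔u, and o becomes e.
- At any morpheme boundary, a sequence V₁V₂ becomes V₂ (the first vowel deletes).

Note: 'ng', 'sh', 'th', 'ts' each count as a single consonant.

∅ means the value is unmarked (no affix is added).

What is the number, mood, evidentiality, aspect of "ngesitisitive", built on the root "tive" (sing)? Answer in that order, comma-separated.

Segment: nge-si-ti-su-tive.
number: th/su- → singular.
mood: ti- → optative.
evidentiality: si- → inferred.
aspect: nge- → perfective.

singular, optative, inferred, perfective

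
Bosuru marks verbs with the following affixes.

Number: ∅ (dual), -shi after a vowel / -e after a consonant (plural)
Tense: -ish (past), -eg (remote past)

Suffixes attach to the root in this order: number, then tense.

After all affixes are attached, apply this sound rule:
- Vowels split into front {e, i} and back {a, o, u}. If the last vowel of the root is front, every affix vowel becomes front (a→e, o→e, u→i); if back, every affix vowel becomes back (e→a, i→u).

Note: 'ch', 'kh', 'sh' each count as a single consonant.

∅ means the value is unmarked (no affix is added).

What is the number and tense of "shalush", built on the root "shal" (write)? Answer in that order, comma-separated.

Segment: shal-ish.
number: ∅ → dual.
tense: -ish → past.

dual, past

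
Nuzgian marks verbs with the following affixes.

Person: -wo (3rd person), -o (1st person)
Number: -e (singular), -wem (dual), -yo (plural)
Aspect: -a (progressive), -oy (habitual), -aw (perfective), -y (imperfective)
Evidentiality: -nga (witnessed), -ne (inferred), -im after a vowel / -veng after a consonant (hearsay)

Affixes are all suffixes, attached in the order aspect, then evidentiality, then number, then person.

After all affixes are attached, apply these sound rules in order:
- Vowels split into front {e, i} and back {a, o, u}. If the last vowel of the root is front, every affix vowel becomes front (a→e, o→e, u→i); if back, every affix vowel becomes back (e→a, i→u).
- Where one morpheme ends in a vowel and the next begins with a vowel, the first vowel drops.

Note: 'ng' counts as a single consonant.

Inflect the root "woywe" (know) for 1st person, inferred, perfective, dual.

Attach aspect perfective -aw → woyweaw.
Attach evidentiality inferred -ne → woyweawne.
Attach number dual -wem → woyweawnewem.
Attach person 1st person -o → woyweawnewemo.
Apply vowel harmony: woyweawnewemo → woyweewneweme.
Apply vowel deletion: woyweewneweme → woywewneweme.

woywewneweme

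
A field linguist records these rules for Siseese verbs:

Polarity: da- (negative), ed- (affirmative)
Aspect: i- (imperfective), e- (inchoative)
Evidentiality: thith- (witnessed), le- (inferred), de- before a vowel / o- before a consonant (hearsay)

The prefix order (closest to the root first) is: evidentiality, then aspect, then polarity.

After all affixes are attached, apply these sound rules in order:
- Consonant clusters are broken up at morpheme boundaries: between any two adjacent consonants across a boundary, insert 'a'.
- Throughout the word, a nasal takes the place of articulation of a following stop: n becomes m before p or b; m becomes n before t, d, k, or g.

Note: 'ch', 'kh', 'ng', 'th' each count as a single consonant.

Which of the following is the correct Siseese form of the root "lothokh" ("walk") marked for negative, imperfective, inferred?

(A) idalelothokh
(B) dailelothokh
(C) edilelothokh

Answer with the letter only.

Attach evidentiality inferred le- → lelothokh.
Attach aspect imperfective i- → ilelothokh.
Attach polarity negative da- → dailelothokh.
Epenthesis: no change.
Nasal assimilation: no change.
So the correct form is dailelothokh, option (B).
(C) edilelothokh is wrong: it uses affirmative instead of negative for polarity.
(A) idalelothokh is wrong: it has the affixes in the wrong order.

B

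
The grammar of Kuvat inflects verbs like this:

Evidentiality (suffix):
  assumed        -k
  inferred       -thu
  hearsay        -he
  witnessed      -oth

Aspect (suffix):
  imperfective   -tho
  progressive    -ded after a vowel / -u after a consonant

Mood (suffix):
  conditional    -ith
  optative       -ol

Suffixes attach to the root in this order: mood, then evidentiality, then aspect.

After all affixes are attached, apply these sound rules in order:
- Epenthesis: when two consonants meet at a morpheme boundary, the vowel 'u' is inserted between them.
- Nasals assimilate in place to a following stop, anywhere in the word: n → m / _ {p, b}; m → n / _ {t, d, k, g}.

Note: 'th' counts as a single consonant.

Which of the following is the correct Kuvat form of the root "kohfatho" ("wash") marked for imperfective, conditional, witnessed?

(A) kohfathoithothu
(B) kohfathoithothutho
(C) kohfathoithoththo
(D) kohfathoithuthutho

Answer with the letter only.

B

Attach mood conditional -ith → kohfathoith.
Attach evidentiality witnessed -oth → kohfathoithoth.
Attach aspect imperfective -tho → kohfathoithoththo.
Apply epenthesis: kohfathoithoththo → kohfathoithothutho.
Nasal assimilation: no change.
So the correct form is kohfathoithothutho, option (B).
(A) kohfathoithothu is wrong: it uses progressive instead of imperfective for aspect.
(C) kohfathoithoththo is wrong: it fails to apply the sound rule(s).
(D) kohfathoithuthutho is wrong: it uses inferred instead of witnessed for evidentiality.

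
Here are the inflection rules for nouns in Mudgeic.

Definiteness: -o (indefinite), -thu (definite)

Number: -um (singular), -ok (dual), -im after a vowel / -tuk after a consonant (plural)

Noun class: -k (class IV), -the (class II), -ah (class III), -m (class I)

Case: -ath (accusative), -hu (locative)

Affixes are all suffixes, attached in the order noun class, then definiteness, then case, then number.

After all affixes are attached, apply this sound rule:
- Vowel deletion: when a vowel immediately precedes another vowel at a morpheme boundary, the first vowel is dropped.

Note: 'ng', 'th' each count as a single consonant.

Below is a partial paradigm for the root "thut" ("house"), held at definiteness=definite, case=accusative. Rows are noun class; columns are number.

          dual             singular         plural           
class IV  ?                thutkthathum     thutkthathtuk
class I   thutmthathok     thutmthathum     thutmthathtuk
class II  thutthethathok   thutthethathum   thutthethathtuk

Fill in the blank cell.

thutkthathok

Attach noun class class IV -k → thutk.
Attach definiteness definite -thu → thutkthu.
Attach case accusative -ath → thutkthuath.
Attach number dual -ok → thutkthuathok.
Apply vowel deletion: thutkthuathok → thutkthathok.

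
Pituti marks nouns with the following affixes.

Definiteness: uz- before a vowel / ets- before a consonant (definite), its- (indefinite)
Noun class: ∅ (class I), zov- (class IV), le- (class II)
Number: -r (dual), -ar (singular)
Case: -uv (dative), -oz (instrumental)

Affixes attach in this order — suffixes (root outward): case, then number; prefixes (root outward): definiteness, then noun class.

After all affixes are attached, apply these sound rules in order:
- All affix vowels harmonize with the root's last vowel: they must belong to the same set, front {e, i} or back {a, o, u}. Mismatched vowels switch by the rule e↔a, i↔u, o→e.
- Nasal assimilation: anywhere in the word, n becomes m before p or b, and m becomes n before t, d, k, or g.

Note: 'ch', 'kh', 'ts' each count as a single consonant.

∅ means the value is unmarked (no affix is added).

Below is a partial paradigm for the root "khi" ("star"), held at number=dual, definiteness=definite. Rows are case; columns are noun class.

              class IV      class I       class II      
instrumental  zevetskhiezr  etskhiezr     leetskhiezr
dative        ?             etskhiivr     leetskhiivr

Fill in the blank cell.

zevetskhiivr

Attach case dative -uv → khiuv.
Attach number dual -r → khiuvr.
Attach definiteness definite ets- (before consonant 'kh') → etskhiuvr.
Attach noun class class IV zov- → zovetskhiuvr.
Apply vowel harmony: zovetskhiuvr → zevetskhiivr.
Nasal assimilation: no change.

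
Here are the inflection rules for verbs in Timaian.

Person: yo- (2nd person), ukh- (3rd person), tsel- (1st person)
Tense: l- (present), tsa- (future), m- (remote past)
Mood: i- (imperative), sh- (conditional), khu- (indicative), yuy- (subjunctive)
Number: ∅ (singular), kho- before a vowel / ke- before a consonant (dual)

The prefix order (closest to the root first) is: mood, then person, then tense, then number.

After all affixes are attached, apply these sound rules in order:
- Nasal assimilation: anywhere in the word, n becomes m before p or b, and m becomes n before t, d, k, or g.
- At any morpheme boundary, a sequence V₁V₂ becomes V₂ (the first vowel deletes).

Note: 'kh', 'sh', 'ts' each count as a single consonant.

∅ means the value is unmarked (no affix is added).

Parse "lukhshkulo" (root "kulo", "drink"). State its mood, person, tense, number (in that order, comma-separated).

conditional, 3rd person, present, singular

Segment: l-ukh-sh-kulo.
mood: sh- → conditional.
person: ukh- → 3rd person.
tense: l- → present.
number: ∅ → singular.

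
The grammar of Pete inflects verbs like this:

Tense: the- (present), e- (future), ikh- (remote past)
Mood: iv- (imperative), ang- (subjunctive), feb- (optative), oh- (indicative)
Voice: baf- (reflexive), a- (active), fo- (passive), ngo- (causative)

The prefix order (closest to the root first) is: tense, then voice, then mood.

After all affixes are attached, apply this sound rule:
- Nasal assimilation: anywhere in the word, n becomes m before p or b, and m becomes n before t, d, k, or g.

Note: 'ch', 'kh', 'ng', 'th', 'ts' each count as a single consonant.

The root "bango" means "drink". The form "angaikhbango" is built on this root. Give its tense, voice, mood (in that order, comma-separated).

Segment: ang-a-ikh-bango.
tense: ikh- → remote past.
voice: a- → active.
mood: ang- → subjunctive.

remote past, active, subjunctive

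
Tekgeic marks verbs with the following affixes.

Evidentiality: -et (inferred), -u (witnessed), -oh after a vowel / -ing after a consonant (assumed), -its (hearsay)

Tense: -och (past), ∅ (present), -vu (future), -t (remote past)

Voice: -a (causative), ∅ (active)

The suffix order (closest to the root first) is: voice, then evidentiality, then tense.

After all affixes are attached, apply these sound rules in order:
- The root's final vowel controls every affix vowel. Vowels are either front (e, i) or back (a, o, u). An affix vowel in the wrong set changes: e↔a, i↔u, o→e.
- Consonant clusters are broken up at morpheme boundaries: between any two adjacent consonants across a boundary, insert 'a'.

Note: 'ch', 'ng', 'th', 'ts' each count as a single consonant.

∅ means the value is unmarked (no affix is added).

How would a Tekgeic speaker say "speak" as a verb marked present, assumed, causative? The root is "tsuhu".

tsuhuaoh

Attach voice causative -a → tsuhua.
Attach evidentiality assumed -oh (after vowel 'a') → tsuhuaoh.
tense = present: zero marking, form stays tsuhuaoh.
Vowel harmony: no change.
Epenthesis: no change.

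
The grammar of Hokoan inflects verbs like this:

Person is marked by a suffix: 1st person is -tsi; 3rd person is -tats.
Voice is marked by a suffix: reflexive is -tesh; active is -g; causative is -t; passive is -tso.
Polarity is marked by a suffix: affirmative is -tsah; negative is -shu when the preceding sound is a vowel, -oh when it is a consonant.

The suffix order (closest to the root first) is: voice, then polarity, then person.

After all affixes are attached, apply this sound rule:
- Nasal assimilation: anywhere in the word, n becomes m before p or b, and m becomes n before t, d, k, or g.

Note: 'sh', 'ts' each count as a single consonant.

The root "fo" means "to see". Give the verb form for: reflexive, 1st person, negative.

Attach voice reflexive -tesh → fotesh.
Attach polarity negative -oh (after consonant 'sh') → foteshoh.
Attach person 1st person -tsi → foteshohtsi.
Nasal assimilation: no change.

foteshohtsi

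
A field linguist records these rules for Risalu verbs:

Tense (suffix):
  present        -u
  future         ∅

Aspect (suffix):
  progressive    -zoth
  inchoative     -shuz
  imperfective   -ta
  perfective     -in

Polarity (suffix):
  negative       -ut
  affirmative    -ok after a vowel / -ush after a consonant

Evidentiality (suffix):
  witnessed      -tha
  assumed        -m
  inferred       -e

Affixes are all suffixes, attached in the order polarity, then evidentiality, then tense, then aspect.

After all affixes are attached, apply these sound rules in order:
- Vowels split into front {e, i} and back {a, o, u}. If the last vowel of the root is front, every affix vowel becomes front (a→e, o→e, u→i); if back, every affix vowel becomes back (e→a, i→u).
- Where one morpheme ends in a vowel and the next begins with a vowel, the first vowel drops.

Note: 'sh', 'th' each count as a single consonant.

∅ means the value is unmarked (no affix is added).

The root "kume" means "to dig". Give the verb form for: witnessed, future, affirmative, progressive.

kumekthezeth

Attach polarity affirmative -ok (after vowel 'e') → kumeok.
Attach evidentiality witnessed -tha → kumeoktha.
tense = future: zero marking, form stays kumeoktha.
Attach aspect progressive -zoth → kumeokthazoth.
Apply vowel harmony: kumeokthazoth → kumeekthezeth.
Apply vowel deletion: kumeekthezeth → kumekthezeth.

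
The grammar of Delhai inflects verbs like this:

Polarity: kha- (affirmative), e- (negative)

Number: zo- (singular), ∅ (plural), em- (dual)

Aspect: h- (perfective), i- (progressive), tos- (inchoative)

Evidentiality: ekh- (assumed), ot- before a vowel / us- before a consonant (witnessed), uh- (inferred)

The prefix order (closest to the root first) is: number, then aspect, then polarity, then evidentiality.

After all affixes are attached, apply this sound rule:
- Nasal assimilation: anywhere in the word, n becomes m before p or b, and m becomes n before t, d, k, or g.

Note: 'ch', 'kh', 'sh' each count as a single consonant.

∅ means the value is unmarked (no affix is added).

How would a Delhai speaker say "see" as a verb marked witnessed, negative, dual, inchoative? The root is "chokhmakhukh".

otetosemchokhmakhukh

Attach number dual em- → emchokhmakhukh.
Attach aspect inchoative tos- → tosemchokhmakhukh.
Attach polarity negative e- → etosemchokhmakhukh.
Attach evidentiality witnessed ot- (before vowel 'e') → otetosemchokhmakhukh.
Nasal assimilation: no change.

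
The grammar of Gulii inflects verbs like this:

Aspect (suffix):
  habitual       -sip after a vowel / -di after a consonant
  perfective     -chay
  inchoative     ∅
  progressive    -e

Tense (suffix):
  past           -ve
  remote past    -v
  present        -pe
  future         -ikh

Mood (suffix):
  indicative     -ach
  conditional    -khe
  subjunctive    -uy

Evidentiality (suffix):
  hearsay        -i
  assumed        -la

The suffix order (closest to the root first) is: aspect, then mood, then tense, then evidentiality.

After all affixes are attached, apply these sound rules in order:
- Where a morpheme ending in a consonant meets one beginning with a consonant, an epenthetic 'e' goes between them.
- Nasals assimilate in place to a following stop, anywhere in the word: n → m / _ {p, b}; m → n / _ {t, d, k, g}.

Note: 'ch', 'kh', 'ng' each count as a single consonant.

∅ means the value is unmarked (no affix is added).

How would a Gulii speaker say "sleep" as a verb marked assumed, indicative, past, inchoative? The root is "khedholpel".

aspect = inchoative: zero marking, form stays khedholpel.
Attach mood indicative -ach → khedholpelach.
Attach tense past -ve → khedholpelachve.
Attach evidentiality assumed -la → khedholpelachvela.
Apply epenthesis: khedholpelachvela → khedholpelachevela.
Nasal assimilation: no change.

khedholpelachevela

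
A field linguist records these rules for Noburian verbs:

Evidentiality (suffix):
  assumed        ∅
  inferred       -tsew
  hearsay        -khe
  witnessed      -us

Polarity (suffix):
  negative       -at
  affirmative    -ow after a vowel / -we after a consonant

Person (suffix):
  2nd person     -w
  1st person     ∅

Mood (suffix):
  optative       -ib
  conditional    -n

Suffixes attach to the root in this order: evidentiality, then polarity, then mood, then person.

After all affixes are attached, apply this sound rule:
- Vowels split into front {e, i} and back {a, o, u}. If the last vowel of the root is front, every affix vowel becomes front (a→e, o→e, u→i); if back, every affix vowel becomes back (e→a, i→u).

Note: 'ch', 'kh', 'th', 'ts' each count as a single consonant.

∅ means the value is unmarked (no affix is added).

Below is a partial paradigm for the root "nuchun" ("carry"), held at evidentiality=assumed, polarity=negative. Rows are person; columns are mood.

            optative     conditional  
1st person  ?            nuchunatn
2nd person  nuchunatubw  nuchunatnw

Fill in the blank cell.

evidentiality = assumed: zero marking, form stays nuchun.
Attach polarity negative -at → nuchunat.
Attach mood optative -ib → nuchunatib.
person = 1st person: zero marking, form stays nuchunatib.
Apply vowel harmony: nuchunatib → nuchunatub.

nuchunatub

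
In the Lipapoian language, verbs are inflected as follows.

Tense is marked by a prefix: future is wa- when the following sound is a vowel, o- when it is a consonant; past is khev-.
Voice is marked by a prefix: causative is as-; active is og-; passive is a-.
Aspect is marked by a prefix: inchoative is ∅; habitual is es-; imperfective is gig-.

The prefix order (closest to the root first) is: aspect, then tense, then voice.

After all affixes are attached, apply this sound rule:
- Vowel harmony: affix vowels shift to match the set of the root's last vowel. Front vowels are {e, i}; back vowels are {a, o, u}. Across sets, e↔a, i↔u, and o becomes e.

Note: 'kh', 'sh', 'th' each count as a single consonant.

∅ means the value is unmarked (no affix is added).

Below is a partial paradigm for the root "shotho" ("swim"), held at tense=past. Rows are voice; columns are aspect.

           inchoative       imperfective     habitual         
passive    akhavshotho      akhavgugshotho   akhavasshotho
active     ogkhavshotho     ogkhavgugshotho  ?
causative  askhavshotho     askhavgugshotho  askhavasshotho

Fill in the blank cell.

ogkhavasshotho

Attach aspect habitual es- → esshotho.
Attach tense past khev- → khevesshotho.
Attach voice active og- → ogkhevesshotho.
Apply vowel harmony: ogkhevesshotho → ogkhavasshotho.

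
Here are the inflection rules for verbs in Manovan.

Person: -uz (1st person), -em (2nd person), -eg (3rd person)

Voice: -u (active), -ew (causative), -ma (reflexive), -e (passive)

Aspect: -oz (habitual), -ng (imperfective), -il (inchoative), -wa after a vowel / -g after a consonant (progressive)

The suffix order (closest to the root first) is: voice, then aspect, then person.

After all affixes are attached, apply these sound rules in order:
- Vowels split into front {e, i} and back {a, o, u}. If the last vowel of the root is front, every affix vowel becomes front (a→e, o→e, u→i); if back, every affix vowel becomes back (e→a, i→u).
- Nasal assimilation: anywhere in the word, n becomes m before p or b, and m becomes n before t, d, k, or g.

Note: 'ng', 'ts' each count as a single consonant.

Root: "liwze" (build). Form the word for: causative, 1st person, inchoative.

liwzeewiliz

Attach voice causative -ew → liwzeew.
Attach aspect inchoative -il → liwzeewil.
Attach person 1st person -uz → liwzeewiluz.
Apply vowel harmony: liwzeewiluz → liwzeewiliz.
Nasal assimilation: no change.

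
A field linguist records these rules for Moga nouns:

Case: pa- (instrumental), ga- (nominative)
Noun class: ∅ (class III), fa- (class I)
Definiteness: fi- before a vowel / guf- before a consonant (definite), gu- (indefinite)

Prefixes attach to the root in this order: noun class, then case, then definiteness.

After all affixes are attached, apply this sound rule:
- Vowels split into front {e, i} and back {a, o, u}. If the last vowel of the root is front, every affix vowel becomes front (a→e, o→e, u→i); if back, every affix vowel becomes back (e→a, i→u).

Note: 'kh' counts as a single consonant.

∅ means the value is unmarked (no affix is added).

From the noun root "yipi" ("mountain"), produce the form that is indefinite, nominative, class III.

noun class = class III: zero marking, form stays yipi.
Attach case nominative ga- → gayipi.
Attach definiteness indefinite gu- → gugayipi.
Apply vowel harmony: gugayipi → gigeyipi.

gigeyipi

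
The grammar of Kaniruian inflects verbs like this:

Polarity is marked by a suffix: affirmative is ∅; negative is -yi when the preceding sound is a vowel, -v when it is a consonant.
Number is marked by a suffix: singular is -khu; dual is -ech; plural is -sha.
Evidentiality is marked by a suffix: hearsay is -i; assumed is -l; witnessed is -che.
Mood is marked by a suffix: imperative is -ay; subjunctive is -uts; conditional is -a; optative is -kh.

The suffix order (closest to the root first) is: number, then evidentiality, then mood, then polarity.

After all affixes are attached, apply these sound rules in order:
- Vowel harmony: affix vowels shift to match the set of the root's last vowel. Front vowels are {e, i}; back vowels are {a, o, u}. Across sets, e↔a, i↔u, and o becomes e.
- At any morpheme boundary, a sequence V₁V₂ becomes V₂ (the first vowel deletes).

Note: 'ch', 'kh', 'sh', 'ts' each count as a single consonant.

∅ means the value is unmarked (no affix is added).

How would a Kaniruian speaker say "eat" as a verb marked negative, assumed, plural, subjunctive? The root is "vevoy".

vevoyshalutsv

Attach number plural -sha → vevoysha.
Attach evidentiality assumed -l → vevoyshal.
Attach mood subjunctive -uts → vevoyshaluts.
Attach polarity negative -v (after consonant 'ts') → vevoyshalutsv.
Vowel harmony: no change.
Vowel deletion: no change.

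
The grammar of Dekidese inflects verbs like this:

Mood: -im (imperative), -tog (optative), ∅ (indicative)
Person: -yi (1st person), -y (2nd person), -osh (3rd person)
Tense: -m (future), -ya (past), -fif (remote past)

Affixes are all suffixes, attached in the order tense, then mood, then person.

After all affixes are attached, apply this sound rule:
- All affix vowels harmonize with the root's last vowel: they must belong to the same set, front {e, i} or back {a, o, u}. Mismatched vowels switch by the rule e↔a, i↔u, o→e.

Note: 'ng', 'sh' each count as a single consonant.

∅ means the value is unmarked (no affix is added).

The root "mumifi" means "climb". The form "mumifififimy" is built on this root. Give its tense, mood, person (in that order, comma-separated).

remote past, imperative, 2nd person

Segment: mumifi-fif-im-y.
tense: -fif → remote past.
mood: -im → imperative.
person: -y → 2nd person.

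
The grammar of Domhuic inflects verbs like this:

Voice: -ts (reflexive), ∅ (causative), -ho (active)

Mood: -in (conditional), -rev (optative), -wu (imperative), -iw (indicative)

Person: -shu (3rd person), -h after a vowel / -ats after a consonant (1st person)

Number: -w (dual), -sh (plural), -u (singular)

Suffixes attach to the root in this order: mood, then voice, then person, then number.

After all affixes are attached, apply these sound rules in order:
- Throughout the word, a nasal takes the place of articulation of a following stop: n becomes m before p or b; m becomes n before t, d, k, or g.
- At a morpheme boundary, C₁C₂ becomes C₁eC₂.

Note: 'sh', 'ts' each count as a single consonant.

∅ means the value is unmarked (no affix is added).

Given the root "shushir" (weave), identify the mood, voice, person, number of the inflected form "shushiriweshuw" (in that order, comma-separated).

indicative, causative, 3rd person, dual

Segment: shushir-iw-shu-w.
mood: -iw → indicative.
voice: ∅ → causative.
person: -shu → 3rd person.
number: -w → dual.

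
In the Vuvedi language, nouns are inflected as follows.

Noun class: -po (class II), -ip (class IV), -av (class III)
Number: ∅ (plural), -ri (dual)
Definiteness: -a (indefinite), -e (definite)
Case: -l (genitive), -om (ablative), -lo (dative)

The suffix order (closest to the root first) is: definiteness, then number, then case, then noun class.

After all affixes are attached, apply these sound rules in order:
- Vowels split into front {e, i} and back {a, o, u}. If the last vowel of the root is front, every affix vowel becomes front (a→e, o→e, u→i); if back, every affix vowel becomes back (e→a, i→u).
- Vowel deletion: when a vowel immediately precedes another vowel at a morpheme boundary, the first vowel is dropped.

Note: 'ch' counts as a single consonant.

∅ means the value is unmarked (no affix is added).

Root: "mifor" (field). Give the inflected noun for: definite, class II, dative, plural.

Attach definiteness definite -e → mifore.
number = plural: zero marking, form stays mifore.
Attach case dative -lo → miforelo.
Attach noun class class II -po → miforelopo.
Apply vowel harmony: miforelopo → miforalopo.
Vowel deletion: no change.

miforalopo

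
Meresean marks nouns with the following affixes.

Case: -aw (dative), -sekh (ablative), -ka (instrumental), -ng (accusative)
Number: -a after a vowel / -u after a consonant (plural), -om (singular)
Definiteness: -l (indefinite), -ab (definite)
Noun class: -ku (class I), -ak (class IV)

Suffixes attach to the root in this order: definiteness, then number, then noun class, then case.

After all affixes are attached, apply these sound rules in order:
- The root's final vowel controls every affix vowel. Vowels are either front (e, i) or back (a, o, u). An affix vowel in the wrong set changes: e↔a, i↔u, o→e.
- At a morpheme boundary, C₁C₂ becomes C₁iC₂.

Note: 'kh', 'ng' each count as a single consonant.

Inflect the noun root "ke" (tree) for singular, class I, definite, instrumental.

Attach definiteness definite -ab → keab.
Attach number singular -om → keabom.
Attach noun class class I -ku → keabomku.
Attach case instrumental -ka → keabomkuka.
Apply vowel harmony: keabomkuka → keebemkike.
Apply epenthesis: keebemkike → keebemikike.

keebemikike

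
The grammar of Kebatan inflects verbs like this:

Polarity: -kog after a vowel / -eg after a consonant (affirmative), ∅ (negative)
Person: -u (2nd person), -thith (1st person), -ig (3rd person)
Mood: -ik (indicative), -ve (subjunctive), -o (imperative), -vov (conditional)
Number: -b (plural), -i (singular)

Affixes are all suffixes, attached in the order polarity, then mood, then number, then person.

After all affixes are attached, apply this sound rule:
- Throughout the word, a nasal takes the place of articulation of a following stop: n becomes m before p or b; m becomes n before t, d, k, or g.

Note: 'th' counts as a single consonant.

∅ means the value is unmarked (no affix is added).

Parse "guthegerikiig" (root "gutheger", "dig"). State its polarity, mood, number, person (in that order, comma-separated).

negative, indicative, singular, 3rd person

Segment: gutheger-ik-i-ig.
polarity: ∅ → negative.
mood: -ik → indicative.
number: -i → singular.
person: -ig → 3rd person.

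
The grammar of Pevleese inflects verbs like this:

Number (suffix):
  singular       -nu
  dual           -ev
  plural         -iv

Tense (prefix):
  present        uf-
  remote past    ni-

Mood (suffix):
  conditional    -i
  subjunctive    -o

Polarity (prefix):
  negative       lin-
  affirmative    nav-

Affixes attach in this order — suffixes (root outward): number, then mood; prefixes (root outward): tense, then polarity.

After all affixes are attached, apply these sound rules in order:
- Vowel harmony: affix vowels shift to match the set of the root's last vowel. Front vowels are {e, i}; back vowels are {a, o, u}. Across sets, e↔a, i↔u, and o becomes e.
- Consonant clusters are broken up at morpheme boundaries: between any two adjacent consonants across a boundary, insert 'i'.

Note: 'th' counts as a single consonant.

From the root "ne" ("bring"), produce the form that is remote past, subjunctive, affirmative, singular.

nevininenie

Attach number singular -nu → nenu.
Attach tense remote past ni- → ninenu.
Attach polarity affirmative nav- → navninenu.
Attach mood subjunctive -o → navninenuo.
Apply vowel harmony: navninenuo → nevninenie.
Apply epenthesis: nevninenie → nevininenie.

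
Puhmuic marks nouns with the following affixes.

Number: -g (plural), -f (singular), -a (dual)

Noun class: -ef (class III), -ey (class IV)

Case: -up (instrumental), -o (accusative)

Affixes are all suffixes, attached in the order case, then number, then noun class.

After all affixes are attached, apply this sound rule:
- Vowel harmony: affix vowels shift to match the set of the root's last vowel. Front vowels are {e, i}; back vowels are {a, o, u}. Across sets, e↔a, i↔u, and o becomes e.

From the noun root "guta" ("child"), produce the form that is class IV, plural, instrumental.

Attach case instrumental -up → gutaup.
Attach number plural -g → gutaupg.
Attach noun class class IV -ey → gutaupgey.
Apply vowel harmony: gutaupgey → gutaupgay.

gutaupgay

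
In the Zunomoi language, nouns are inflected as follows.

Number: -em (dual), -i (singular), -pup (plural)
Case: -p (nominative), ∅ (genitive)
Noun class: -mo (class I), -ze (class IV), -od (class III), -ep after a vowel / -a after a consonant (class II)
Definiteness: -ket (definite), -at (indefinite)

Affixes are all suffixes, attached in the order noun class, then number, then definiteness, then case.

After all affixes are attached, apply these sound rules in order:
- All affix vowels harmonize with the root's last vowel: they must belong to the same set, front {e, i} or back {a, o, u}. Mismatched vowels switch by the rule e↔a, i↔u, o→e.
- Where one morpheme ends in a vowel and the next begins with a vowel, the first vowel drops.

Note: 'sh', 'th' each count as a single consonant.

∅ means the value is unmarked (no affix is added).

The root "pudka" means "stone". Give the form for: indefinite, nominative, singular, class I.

Attach noun class class I -mo → pudkamo.
Attach number singular -i → pudkamoi.
Attach definiteness indefinite -at → pudkamoiat.
Attach case nominative -p → pudkamoiatp.
Apply vowel harmony: pudkamoiatp → pudkamouatp.
Apply vowel deletion: pudkamouatp → pudkamatp.

pudkamatp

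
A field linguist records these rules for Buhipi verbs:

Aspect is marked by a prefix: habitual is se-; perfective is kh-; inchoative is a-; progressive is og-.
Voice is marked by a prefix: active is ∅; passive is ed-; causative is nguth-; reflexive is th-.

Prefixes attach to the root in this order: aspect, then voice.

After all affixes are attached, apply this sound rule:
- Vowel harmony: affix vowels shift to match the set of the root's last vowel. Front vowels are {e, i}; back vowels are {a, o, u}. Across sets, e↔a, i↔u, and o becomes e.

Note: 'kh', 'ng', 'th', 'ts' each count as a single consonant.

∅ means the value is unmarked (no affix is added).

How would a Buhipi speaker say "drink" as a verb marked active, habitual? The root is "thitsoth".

Attach aspect habitual se- → sethitsoth.
voice = active: zero marking, form stays sethitsoth.
Apply vowel harmony: sethitsoth → sathitsoth.

sathitsoth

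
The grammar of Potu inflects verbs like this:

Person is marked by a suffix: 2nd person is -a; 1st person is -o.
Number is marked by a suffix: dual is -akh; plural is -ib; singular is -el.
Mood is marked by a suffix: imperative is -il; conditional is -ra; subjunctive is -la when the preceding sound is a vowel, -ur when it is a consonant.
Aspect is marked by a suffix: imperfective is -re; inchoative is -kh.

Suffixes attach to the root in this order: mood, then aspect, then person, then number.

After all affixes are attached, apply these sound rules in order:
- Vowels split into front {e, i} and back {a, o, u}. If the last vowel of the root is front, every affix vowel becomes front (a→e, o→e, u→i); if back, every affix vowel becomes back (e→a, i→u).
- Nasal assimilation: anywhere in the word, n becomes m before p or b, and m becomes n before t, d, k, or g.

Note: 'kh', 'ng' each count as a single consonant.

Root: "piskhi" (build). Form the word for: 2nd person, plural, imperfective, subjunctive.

Attach mood subjunctive -la (after vowel 'i') → piskhila.
Attach aspect imperfective -re → piskhilare.
Attach person 2nd person -a → piskhilarea.
Attach number plural -ib → piskhilareaib.
Apply vowel harmony: piskhilareaib → piskhilereeib.
Nasal assimilation: no change.

piskhilereeib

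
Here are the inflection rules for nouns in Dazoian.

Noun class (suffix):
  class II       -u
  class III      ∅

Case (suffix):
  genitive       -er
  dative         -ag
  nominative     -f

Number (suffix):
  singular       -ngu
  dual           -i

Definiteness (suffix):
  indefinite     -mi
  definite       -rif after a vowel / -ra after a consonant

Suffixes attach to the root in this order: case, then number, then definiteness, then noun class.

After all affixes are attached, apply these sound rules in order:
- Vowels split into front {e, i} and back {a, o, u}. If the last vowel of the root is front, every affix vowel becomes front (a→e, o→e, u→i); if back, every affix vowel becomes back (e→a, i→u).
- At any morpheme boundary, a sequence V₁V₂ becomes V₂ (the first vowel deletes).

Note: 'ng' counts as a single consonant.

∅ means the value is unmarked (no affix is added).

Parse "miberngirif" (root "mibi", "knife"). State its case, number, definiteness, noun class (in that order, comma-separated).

Segment: mibi-er-ngu-rif.
case: -er → genitive.
number: -ngu → singular.
definiteness: -rif/ra → definite.
noun class: ∅ → class III.

genitive, singular, definite, class III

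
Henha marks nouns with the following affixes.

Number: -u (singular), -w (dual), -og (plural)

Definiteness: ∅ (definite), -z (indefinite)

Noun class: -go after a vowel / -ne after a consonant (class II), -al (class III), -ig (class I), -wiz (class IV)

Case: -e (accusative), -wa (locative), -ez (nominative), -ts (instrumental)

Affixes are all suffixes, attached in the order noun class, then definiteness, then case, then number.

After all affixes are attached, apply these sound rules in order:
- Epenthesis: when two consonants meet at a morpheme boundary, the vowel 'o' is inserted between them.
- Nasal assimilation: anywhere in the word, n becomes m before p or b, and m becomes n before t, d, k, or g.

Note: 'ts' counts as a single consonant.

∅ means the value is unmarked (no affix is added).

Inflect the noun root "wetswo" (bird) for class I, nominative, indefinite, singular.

wetswoigozezu

Attach noun class class I -ig → wetswoig.
Attach definiteness indefinite -z → wetswoigz.
Attach case nominative -ez → wetswoigzez.
Attach number singular -u → wetswoigzezu.
Apply epenthesis: wetswoigzezu → wetswoigozezu.
Nasal assimilation: no change.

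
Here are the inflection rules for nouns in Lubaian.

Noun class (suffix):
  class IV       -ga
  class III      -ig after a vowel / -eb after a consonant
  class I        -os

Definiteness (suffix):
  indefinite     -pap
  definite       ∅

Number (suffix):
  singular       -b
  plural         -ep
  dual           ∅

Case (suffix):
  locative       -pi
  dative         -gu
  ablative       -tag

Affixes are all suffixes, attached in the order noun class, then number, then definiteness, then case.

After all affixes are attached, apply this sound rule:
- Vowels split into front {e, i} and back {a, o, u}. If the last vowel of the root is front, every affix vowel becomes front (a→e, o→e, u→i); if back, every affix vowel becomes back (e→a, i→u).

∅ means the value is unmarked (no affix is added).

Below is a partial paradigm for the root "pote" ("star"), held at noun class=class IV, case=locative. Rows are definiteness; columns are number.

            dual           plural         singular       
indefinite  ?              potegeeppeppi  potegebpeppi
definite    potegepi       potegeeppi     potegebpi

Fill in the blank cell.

potegepeppi

Attach noun class class IV -ga → potega.
number = dual: zero marking, form stays potega.
Attach definiteness indefinite -pap → potegapap.
Attach case locative -pi → potegapappi.
Apply vowel harmony: potegapappi → potegepeppi.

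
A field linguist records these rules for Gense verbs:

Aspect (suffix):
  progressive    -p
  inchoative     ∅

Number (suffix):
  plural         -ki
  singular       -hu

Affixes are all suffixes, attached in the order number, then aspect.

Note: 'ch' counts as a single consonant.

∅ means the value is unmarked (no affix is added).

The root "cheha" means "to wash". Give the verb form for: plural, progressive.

Attach number plural -ki → chehaki.
Attach aspect progressive -p → chehakip.

chehakip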